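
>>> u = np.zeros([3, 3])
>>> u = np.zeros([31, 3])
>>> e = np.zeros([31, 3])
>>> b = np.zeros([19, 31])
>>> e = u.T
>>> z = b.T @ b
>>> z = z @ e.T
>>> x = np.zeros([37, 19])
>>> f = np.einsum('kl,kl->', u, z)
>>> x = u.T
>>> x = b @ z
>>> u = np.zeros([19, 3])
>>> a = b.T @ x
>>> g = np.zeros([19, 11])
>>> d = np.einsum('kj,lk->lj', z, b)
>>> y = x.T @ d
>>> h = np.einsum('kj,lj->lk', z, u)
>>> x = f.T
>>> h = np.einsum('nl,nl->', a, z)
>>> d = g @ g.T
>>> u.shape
(19, 3)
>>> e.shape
(3, 31)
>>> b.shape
(19, 31)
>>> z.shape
(31, 3)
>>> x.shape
()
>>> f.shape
()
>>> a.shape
(31, 3)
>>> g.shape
(19, 11)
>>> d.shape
(19, 19)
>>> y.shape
(3, 3)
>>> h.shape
()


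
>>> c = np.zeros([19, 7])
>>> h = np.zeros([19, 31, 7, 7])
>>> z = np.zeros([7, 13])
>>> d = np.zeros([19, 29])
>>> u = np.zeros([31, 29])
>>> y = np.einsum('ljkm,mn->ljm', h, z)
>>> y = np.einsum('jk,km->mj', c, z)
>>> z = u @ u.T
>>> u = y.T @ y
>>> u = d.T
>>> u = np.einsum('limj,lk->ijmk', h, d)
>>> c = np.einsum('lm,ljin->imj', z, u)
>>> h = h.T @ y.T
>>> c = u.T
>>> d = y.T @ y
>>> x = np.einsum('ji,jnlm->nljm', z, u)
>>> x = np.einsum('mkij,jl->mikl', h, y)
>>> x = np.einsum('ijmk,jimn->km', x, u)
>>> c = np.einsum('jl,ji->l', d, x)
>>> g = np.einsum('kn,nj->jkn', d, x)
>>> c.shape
(19,)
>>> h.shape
(7, 7, 31, 13)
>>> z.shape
(31, 31)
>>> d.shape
(19, 19)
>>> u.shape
(31, 7, 7, 29)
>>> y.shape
(13, 19)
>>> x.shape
(19, 7)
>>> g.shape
(7, 19, 19)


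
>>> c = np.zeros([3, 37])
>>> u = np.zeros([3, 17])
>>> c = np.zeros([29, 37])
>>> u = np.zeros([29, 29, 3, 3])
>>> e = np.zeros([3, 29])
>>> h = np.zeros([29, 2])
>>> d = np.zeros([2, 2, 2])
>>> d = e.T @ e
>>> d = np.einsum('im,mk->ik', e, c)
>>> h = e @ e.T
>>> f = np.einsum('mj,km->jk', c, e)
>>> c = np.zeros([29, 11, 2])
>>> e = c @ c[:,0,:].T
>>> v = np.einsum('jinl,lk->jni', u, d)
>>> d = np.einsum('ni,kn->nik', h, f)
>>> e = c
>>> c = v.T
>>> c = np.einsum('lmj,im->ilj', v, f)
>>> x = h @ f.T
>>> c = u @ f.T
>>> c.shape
(29, 29, 3, 37)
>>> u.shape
(29, 29, 3, 3)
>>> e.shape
(29, 11, 2)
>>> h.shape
(3, 3)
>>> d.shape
(3, 3, 37)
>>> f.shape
(37, 3)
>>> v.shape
(29, 3, 29)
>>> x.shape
(3, 37)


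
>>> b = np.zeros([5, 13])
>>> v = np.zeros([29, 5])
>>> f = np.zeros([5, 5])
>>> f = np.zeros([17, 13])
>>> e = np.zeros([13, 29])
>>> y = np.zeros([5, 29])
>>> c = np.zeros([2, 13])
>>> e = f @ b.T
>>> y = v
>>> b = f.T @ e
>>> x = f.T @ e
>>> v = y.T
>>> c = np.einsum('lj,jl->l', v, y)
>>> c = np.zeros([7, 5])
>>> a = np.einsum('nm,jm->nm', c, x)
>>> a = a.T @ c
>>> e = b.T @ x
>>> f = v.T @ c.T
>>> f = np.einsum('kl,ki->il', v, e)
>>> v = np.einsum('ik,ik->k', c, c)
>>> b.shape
(13, 5)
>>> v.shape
(5,)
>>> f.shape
(5, 29)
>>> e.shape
(5, 5)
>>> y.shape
(29, 5)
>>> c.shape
(7, 5)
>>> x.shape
(13, 5)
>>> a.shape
(5, 5)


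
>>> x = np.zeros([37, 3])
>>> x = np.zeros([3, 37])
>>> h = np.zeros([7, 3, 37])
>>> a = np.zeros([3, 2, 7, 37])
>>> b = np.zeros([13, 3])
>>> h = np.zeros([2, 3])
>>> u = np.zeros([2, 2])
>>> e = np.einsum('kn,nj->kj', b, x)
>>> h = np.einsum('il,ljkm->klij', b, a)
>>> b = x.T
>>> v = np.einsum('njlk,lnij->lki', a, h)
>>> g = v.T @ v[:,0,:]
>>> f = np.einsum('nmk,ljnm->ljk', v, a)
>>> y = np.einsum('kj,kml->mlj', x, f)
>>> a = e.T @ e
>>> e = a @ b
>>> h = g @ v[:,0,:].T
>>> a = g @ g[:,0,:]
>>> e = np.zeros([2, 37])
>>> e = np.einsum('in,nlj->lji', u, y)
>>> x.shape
(3, 37)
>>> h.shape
(13, 37, 7)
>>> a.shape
(13, 37, 13)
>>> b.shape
(37, 3)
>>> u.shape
(2, 2)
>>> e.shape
(13, 37, 2)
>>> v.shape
(7, 37, 13)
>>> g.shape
(13, 37, 13)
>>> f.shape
(3, 2, 13)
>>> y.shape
(2, 13, 37)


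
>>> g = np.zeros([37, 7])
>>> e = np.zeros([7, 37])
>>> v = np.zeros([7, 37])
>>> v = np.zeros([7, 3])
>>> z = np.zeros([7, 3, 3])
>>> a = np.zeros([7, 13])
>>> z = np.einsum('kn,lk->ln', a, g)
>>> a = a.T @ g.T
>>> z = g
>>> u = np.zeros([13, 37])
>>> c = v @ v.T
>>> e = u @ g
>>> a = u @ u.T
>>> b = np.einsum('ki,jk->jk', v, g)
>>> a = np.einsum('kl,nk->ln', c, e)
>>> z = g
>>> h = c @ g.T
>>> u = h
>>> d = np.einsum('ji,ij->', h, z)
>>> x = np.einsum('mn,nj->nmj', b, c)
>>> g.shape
(37, 7)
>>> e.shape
(13, 7)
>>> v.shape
(7, 3)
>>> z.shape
(37, 7)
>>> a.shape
(7, 13)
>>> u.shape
(7, 37)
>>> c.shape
(7, 7)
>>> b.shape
(37, 7)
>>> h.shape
(7, 37)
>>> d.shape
()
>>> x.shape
(7, 37, 7)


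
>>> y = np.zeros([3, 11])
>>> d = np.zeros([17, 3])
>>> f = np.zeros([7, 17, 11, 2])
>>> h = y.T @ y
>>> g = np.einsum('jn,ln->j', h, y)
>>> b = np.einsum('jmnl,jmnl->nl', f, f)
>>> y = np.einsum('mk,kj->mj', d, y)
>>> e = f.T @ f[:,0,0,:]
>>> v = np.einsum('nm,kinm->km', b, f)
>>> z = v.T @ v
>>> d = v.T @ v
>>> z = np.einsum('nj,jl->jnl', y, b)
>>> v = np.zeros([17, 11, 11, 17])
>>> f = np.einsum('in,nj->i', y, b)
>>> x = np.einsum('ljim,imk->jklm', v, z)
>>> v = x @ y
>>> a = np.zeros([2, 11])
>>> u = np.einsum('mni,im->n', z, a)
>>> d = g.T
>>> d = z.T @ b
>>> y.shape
(17, 11)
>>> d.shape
(2, 17, 2)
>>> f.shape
(17,)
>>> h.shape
(11, 11)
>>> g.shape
(11,)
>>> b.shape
(11, 2)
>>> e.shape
(2, 11, 17, 2)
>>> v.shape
(11, 2, 17, 11)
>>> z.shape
(11, 17, 2)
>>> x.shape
(11, 2, 17, 17)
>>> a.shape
(2, 11)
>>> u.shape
(17,)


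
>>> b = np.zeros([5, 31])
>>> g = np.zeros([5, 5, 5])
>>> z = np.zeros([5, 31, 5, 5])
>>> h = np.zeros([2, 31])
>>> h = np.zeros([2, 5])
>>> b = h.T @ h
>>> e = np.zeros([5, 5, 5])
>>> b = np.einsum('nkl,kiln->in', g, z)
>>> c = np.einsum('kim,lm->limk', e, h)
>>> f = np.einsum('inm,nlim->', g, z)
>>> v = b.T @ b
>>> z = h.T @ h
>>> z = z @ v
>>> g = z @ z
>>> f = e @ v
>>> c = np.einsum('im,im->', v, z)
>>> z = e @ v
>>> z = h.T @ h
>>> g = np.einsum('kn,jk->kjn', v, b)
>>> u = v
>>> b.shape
(31, 5)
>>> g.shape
(5, 31, 5)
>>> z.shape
(5, 5)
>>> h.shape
(2, 5)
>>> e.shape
(5, 5, 5)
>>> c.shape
()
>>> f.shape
(5, 5, 5)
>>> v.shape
(5, 5)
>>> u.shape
(5, 5)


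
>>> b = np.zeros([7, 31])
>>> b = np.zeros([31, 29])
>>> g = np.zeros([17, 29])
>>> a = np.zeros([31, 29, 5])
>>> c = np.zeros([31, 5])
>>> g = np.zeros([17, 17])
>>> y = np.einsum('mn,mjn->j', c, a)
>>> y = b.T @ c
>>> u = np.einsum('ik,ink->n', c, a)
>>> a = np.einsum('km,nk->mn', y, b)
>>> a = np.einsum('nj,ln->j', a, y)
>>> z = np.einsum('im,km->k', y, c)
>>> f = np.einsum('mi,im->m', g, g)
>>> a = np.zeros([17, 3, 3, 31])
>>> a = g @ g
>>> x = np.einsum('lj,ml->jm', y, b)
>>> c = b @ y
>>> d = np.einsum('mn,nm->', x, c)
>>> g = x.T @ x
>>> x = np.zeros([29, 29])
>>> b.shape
(31, 29)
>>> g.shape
(31, 31)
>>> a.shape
(17, 17)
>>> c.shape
(31, 5)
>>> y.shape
(29, 5)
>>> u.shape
(29,)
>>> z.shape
(31,)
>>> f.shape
(17,)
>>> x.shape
(29, 29)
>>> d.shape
()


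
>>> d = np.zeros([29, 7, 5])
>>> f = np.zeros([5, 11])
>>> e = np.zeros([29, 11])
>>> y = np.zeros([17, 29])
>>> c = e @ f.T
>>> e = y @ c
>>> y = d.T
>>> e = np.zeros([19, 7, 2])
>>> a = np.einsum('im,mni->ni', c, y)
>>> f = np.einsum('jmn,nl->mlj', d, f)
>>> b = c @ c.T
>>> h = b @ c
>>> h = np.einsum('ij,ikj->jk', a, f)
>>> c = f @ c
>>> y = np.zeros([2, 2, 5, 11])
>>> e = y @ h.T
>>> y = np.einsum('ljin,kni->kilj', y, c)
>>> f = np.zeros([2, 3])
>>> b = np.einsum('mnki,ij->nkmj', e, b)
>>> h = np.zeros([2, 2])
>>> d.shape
(29, 7, 5)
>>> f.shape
(2, 3)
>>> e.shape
(2, 2, 5, 29)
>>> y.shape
(7, 5, 2, 2)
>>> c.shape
(7, 11, 5)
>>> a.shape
(7, 29)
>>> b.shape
(2, 5, 2, 29)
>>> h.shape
(2, 2)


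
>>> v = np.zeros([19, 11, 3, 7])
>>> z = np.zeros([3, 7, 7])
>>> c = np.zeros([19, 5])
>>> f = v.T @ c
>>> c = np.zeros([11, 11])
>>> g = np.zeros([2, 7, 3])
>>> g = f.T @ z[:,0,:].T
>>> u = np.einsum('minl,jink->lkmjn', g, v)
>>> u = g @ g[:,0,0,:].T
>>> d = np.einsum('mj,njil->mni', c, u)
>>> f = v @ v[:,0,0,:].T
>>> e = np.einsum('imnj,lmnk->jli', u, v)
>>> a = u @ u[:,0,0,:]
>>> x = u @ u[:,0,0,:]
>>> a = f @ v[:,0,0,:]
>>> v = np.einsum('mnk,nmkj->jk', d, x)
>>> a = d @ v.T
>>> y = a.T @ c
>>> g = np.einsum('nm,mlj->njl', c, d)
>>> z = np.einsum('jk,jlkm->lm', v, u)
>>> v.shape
(5, 3)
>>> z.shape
(11, 5)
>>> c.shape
(11, 11)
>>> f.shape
(19, 11, 3, 19)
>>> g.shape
(11, 3, 5)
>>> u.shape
(5, 11, 3, 5)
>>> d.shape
(11, 5, 3)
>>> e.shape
(5, 19, 5)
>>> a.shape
(11, 5, 5)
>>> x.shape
(5, 11, 3, 5)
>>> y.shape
(5, 5, 11)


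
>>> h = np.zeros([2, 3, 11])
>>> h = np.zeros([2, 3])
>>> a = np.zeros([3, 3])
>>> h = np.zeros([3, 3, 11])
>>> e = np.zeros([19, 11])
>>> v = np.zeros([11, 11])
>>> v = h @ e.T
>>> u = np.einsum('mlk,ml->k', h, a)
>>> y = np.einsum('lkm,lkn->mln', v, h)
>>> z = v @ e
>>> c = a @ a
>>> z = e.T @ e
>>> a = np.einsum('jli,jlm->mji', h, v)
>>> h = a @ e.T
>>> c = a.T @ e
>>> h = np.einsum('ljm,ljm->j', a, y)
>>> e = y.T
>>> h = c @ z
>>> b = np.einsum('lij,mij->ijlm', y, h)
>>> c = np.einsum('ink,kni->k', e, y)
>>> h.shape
(11, 3, 11)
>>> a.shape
(19, 3, 11)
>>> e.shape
(11, 3, 19)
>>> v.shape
(3, 3, 19)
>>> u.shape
(11,)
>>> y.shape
(19, 3, 11)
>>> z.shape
(11, 11)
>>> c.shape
(19,)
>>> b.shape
(3, 11, 19, 11)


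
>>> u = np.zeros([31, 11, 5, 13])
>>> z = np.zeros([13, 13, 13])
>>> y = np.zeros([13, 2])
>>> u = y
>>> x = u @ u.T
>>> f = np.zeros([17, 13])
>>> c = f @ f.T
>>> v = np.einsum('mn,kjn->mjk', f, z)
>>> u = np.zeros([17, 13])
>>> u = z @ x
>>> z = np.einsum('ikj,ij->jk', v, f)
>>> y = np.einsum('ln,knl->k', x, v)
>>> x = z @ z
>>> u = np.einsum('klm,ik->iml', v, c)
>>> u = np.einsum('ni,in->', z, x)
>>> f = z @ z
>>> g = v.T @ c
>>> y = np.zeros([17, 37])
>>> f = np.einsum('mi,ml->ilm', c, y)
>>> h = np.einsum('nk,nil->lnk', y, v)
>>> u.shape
()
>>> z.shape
(13, 13)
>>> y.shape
(17, 37)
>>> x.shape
(13, 13)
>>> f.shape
(17, 37, 17)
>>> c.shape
(17, 17)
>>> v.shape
(17, 13, 13)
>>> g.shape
(13, 13, 17)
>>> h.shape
(13, 17, 37)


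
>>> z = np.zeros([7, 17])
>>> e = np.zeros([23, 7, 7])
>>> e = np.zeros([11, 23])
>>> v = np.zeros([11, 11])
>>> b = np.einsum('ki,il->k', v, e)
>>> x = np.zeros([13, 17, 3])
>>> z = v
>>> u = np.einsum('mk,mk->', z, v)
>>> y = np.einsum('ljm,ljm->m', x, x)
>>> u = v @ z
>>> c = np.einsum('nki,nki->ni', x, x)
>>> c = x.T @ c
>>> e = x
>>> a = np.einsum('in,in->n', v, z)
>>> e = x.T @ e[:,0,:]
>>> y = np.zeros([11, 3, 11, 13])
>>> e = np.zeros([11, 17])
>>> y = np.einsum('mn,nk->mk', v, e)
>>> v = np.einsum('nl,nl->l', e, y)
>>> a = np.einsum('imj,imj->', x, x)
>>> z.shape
(11, 11)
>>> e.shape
(11, 17)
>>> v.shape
(17,)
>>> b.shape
(11,)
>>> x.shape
(13, 17, 3)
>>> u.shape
(11, 11)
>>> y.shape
(11, 17)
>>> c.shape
(3, 17, 3)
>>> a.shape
()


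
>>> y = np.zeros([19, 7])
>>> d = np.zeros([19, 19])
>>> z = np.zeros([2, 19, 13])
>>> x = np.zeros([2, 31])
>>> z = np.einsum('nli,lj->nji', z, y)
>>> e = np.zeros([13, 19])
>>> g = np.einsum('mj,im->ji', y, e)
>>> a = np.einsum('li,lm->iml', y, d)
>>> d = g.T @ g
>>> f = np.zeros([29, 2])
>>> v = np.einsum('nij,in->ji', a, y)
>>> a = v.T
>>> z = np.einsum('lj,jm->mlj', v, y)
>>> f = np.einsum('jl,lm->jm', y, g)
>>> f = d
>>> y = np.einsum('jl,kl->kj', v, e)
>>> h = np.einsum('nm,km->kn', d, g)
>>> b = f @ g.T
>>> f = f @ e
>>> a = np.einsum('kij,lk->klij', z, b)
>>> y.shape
(13, 19)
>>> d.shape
(13, 13)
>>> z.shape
(7, 19, 19)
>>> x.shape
(2, 31)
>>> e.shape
(13, 19)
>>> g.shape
(7, 13)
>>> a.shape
(7, 13, 19, 19)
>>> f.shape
(13, 19)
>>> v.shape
(19, 19)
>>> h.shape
(7, 13)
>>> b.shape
(13, 7)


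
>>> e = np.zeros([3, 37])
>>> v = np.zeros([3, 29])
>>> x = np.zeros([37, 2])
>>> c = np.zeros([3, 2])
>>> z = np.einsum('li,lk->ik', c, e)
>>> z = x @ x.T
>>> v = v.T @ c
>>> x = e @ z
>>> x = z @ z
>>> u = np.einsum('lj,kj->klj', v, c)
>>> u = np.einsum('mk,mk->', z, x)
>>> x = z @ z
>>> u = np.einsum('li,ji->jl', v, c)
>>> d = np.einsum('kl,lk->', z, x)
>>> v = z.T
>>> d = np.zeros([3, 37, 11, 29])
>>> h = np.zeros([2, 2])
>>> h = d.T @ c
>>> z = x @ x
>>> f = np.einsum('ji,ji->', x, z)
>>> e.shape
(3, 37)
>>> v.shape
(37, 37)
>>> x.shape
(37, 37)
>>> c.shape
(3, 2)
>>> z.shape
(37, 37)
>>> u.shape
(3, 29)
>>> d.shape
(3, 37, 11, 29)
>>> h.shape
(29, 11, 37, 2)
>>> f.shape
()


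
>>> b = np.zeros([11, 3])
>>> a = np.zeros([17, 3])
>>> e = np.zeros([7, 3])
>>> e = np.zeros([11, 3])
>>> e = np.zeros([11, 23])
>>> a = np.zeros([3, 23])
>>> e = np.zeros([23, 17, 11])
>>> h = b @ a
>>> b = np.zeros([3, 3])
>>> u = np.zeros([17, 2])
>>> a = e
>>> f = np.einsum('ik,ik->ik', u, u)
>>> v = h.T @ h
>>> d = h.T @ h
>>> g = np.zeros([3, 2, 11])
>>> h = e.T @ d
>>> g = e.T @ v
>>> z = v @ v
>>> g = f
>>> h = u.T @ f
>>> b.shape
(3, 3)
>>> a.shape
(23, 17, 11)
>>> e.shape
(23, 17, 11)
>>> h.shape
(2, 2)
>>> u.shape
(17, 2)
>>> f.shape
(17, 2)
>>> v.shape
(23, 23)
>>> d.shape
(23, 23)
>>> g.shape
(17, 2)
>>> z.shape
(23, 23)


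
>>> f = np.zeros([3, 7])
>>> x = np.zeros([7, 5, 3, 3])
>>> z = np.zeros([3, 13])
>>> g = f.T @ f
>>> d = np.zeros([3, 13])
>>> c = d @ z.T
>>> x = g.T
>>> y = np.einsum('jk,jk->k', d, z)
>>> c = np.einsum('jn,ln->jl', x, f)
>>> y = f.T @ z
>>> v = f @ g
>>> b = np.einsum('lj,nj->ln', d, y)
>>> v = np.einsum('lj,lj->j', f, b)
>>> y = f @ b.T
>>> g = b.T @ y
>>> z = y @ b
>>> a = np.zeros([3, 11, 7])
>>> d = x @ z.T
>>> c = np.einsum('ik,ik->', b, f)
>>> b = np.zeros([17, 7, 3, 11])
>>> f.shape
(3, 7)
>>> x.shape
(7, 7)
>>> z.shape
(3, 7)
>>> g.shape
(7, 3)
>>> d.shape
(7, 3)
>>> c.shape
()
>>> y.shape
(3, 3)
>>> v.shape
(7,)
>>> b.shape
(17, 7, 3, 11)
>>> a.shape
(3, 11, 7)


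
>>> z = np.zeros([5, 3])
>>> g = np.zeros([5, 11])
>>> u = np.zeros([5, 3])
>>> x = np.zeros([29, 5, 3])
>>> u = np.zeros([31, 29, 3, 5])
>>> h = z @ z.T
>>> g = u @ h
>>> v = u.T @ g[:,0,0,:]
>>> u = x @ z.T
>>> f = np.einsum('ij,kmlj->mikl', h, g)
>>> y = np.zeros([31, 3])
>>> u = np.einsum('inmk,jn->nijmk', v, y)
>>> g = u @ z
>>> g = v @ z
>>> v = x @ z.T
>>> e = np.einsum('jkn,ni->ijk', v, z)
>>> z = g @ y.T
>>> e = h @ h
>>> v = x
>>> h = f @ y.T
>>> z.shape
(5, 3, 29, 31)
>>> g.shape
(5, 3, 29, 3)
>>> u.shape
(3, 5, 31, 29, 5)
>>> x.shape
(29, 5, 3)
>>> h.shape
(29, 5, 31, 31)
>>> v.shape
(29, 5, 3)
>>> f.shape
(29, 5, 31, 3)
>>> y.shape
(31, 3)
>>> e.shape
(5, 5)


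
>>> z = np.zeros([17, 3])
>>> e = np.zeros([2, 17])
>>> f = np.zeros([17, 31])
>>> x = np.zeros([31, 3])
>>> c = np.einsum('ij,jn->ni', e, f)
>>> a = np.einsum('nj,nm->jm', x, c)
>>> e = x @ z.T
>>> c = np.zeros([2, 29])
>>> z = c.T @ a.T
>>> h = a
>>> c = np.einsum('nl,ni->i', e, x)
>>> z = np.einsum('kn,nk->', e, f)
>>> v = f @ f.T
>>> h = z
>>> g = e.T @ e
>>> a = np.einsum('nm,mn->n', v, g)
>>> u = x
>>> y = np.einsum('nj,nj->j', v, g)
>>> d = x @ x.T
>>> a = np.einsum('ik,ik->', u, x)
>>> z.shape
()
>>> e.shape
(31, 17)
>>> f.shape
(17, 31)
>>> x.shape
(31, 3)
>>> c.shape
(3,)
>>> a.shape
()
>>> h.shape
()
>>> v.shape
(17, 17)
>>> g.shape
(17, 17)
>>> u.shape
(31, 3)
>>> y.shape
(17,)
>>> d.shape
(31, 31)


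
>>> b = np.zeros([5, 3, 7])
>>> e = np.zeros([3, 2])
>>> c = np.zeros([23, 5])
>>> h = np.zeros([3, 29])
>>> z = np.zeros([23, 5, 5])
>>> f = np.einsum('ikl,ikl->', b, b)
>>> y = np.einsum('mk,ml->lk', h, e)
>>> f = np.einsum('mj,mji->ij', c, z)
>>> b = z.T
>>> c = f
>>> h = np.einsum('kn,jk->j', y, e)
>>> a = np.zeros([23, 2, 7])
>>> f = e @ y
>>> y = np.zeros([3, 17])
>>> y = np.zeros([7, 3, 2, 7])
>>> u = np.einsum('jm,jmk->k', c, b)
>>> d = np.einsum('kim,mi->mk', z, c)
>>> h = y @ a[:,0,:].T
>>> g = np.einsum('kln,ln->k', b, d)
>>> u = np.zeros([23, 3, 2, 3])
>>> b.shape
(5, 5, 23)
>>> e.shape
(3, 2)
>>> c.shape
(5, 5)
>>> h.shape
(7, 3, 2, 23)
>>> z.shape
(23, 5, 5)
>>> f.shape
(3, 29)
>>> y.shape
(7, 3, 2, 7)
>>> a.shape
(23, 2, 7)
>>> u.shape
(23, 3, 2, 3)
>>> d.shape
(5, 23)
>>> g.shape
(5,)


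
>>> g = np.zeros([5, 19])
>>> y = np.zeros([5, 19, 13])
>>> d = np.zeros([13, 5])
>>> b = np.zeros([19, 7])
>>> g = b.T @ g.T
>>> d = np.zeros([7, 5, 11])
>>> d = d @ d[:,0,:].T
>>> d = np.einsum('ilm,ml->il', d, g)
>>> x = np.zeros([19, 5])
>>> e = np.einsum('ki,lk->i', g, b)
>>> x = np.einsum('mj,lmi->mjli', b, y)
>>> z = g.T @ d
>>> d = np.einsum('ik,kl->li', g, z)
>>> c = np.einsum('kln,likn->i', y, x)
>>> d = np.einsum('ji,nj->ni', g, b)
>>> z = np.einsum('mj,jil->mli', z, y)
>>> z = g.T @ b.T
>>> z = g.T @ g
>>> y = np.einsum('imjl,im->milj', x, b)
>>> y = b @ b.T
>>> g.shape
(7, 5)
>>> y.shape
(19, 19)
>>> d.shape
(19, 5)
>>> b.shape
(19, 7)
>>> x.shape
(19, 7, 5, 13)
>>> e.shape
(5,)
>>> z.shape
(5, 5)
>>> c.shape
(7,)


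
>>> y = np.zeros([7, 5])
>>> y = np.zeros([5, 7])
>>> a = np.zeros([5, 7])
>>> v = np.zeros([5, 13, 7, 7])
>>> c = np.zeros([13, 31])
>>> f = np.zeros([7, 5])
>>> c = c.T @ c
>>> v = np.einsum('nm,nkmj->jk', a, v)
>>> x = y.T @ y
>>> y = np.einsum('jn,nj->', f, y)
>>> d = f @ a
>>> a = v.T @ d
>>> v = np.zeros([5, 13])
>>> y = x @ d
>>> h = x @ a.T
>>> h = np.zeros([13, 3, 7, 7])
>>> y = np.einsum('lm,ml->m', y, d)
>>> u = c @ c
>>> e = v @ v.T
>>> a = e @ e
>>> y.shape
(7,)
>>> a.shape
(5, 5)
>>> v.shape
(5, 13)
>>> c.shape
(31, 31)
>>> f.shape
(7, 5)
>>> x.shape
(7, 7)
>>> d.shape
(7, 7)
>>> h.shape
(13, 3, 7, 7)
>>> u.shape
(31, 31)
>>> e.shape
(5, 5)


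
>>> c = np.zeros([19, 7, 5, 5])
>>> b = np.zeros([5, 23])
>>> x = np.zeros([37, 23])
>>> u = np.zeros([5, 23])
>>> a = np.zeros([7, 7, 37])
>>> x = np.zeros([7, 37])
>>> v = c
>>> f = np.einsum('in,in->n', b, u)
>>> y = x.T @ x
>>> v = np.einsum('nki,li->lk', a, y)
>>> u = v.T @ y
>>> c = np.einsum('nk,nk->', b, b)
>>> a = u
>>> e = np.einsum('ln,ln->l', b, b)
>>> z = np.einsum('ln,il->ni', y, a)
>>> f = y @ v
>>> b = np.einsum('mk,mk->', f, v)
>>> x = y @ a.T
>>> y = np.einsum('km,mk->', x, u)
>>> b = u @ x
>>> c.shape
()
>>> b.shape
(7, 7)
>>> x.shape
(37, 7)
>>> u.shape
(7, 37)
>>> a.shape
(7, 37)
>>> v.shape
(37, 7)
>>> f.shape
(37, 7)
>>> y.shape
()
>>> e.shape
(5,)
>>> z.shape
(37, 7)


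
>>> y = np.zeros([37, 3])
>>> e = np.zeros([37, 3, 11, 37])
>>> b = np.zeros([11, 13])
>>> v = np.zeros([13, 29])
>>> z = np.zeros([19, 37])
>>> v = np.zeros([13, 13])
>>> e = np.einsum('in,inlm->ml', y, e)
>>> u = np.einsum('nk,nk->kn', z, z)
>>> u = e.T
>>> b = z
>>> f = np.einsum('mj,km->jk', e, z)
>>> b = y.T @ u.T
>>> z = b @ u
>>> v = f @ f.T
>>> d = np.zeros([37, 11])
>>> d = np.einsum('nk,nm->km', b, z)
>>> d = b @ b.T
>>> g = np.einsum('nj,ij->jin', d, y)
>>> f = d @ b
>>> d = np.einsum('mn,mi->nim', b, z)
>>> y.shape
(37, 3)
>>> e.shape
(37, 11)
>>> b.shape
(3, 11)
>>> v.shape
(11, 11)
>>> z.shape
(3, 37)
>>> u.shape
(11, 37)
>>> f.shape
(3, 11)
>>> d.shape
(11, 37, 3)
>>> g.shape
(3, 37, 3)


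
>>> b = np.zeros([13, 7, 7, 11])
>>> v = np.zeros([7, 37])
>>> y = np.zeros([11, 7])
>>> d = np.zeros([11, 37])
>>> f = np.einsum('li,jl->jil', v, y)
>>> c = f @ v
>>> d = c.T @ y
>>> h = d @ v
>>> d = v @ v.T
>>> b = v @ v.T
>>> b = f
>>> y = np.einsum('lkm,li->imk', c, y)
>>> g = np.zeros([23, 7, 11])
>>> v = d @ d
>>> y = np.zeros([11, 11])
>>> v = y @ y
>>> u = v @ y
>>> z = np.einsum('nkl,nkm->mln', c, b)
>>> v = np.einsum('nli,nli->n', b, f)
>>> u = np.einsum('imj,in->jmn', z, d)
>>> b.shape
(11, 37, 7)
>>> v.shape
(11,)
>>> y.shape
(11, 11)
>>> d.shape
(7, 7)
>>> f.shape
(11, 37, 7)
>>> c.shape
(11, 37, 37)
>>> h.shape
(37, 37, 37)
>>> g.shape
(23, 7, 11)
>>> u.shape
(11, 37, 7)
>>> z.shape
(7, 37, 11)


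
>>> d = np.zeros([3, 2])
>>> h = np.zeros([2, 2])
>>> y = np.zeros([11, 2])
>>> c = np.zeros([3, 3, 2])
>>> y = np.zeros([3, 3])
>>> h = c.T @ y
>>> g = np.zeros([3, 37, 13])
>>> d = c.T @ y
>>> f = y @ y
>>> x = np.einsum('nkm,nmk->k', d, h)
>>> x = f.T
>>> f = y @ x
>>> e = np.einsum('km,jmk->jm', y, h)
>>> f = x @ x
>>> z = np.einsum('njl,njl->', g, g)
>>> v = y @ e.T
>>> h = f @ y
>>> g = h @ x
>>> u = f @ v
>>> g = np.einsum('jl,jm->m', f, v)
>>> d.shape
(2, 3, 3)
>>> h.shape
(3, 3)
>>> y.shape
(3, 3)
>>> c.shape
(3, 3, 2)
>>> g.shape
(2,)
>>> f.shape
(3, 3)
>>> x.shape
(3, 3)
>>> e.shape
(2, 3)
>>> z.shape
()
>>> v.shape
(3, 2)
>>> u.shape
(3, 2)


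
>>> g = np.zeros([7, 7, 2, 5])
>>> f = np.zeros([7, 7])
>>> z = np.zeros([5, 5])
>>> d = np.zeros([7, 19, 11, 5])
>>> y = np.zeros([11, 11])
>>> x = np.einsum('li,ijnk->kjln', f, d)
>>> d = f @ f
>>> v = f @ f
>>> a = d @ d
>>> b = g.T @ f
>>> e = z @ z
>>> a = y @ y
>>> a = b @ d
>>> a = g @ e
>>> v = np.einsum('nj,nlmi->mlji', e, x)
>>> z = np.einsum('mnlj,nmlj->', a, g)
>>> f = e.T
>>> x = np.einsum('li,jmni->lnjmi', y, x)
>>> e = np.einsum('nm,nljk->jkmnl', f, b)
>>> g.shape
(7, 7, 2, 5)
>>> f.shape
(5, 5)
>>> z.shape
()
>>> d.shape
(7, 7)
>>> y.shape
(11, 11)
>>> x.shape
(11, 7, 5, 19, 11)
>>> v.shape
(7, 19, 5, 11)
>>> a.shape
(7, 7, 2, 5)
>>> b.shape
(5, 2, 7, 7)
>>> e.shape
(7, 7, 5, 5, 2)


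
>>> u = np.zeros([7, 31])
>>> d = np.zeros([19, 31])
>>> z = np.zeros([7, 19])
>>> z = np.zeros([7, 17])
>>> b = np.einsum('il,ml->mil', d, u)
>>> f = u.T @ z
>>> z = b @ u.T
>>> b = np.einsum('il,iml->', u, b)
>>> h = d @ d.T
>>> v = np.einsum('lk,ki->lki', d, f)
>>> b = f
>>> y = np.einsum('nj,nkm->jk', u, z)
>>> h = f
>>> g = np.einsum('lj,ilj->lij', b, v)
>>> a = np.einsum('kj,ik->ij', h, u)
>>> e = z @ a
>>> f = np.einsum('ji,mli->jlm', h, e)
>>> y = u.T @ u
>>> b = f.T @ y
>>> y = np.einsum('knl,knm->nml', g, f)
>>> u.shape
(7, 31)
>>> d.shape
(19, 31)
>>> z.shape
(7, 19, 7)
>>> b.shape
(7, 19, 31)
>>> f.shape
(31, 19, 7)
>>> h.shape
(31, 17)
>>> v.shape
(19, 31, 17)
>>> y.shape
(19, 7, 17)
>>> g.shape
(31, 19, 17)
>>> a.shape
(7, 17)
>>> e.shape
(7, 19, 17)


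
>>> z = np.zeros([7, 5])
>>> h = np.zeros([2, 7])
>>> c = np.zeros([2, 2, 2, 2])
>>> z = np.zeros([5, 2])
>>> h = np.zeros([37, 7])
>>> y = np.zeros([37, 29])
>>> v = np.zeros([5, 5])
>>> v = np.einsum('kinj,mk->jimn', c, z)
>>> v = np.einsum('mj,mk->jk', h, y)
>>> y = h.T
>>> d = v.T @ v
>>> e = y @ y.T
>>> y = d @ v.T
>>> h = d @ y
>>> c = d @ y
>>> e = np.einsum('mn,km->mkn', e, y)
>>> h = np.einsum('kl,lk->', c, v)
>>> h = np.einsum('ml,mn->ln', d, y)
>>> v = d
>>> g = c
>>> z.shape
(5, 2)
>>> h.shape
(29, 7)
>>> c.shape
(29, 7)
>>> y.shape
(29, 7)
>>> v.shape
(29, 29)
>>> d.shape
(29, 29)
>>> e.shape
(7, 29, 7)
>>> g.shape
(29, 7)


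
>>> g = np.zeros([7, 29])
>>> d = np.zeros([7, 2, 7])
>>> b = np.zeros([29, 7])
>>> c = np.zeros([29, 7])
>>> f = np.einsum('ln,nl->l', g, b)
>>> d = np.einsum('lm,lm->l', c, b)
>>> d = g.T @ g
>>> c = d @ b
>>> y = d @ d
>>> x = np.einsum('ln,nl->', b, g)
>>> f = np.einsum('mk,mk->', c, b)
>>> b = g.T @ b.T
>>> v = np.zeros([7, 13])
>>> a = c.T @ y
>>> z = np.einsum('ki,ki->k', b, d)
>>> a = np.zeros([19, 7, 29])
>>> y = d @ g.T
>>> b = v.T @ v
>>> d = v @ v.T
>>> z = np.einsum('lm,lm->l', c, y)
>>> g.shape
(7, 29)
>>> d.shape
(7, 7)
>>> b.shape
(13, 13)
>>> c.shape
(29, 7)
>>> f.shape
()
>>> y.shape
(29, 7)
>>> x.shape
()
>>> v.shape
(7, 13)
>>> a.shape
(19, 7, 29)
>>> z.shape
(29,)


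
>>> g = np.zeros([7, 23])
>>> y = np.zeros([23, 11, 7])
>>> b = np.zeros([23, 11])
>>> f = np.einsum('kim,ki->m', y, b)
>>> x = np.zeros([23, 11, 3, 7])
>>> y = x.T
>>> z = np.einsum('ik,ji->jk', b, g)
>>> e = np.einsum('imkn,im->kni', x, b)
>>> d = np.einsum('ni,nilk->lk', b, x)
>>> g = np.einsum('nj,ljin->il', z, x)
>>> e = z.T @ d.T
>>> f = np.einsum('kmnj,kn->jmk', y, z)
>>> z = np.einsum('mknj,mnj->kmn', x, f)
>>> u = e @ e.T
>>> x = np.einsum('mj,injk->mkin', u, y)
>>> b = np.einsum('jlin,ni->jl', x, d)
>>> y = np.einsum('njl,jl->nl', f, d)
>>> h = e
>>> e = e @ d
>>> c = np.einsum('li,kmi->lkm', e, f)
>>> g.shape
(3, 23)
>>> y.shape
(23, 7)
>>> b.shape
(11, 23)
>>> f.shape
(23, 3, 7)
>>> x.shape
(11, 23, 7, 3)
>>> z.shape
(11, 23, 3)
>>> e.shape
(11, 7)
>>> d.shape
(3, 7)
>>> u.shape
(11, 11)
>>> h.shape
(11, 3)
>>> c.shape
(11, 23, 3)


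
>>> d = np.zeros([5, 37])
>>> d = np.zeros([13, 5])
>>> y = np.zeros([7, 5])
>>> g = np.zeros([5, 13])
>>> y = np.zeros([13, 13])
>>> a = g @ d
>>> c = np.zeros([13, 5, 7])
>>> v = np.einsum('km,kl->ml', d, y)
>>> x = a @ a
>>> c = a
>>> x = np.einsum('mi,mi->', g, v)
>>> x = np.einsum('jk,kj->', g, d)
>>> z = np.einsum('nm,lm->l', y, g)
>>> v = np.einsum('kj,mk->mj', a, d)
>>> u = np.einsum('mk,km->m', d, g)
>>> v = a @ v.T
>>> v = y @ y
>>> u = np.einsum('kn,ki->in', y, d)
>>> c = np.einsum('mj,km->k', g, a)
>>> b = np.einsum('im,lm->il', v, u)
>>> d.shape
(13, 5)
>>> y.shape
(13, 13)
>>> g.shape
(5, 13)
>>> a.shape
(5, 5)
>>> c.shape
(5,)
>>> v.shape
(13, 13)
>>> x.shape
()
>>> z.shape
(5,)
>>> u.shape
(5, 13)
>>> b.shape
(13, 5)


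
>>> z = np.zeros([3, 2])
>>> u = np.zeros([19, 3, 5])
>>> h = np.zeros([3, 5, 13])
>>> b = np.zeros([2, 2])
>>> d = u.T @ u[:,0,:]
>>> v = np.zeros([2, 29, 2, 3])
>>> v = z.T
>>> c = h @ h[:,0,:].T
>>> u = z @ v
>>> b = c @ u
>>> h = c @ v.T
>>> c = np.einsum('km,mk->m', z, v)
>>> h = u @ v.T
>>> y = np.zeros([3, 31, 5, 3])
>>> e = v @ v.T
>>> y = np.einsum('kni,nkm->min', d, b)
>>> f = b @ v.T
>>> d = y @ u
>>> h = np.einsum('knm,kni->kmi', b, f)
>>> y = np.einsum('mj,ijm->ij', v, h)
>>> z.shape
(3, 2)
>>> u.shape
(3, 3)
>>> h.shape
(3, 3, 2)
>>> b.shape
(3, 5, 3)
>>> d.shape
(3, 5, 3)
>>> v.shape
(2, 3)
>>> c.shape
(2,)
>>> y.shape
(3, 3)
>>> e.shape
(2, 2)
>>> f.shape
(3, 5, 2)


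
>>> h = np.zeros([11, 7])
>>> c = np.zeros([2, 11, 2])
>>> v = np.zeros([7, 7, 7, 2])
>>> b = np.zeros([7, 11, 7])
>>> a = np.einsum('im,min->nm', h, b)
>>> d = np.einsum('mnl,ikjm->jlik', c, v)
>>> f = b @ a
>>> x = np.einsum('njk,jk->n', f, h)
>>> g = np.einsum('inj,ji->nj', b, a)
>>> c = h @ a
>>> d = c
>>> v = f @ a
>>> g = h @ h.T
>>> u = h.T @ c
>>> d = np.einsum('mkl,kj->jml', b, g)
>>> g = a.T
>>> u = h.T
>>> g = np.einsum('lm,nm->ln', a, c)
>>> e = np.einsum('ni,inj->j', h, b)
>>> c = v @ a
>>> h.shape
(11, 7)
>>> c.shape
(7, 11, 7)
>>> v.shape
(7, 11, 7)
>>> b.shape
(7, 11, 7)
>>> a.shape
(7, 7)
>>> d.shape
(11, 7, 7)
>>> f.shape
(7, 11, 7)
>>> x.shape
(7,)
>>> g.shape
(7, 11)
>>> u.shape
(7, 11)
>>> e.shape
(7,)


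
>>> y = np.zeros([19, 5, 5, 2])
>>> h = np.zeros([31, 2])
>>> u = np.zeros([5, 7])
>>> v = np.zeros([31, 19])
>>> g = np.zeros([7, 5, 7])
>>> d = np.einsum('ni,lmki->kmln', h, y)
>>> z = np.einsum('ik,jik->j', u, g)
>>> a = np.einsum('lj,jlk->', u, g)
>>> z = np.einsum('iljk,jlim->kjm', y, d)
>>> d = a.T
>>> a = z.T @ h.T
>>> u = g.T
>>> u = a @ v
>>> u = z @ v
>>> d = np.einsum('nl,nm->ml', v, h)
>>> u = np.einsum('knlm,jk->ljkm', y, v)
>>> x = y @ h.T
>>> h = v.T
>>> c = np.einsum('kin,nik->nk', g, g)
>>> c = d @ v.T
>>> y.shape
(19, 5, 5, 2)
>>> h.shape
(19, 31)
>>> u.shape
(5, 31, 19, 2)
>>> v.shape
(31, 19)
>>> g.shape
(7, 5, 7)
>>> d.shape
(2, 19)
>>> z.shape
(2, 5, 31)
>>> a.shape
(31, 5, 31)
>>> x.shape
(19, 5, 5, 31)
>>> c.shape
(2, 31)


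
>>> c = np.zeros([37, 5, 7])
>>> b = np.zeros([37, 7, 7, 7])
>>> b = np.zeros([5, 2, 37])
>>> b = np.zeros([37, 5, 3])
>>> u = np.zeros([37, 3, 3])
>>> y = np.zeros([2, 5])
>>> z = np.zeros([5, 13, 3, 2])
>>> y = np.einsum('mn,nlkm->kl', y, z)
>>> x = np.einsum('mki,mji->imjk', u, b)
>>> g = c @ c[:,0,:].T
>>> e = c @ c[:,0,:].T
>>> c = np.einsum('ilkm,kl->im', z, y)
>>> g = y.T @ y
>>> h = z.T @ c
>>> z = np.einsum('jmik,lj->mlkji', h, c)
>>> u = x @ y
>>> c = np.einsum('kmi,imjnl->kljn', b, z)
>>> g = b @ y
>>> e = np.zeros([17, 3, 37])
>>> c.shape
(37, 13, 2, 2)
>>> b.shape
(37, 5, 3)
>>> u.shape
(3, 37, 5, 13)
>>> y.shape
(3, 13)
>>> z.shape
(3, 5, 2, 2, 13)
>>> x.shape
(3, 37, 5, 3)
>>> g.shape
(37, 5, 13)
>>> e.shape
(17, 3, 37)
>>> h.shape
(2, 3, 13, 2)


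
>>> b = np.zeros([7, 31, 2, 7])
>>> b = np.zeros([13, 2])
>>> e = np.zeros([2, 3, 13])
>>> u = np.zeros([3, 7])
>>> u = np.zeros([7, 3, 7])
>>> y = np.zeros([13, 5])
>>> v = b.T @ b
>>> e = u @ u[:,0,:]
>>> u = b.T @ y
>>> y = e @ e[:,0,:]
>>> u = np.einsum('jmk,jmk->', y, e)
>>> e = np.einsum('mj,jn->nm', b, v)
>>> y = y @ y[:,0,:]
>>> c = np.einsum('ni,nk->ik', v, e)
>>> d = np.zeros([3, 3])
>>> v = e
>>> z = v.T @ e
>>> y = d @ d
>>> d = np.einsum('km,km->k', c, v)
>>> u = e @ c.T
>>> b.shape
(13, 2)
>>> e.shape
(2, 13)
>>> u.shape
(2, 2)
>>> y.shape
(3, 3)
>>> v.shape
(2, 13)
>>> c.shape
(2, 13)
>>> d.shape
(2,)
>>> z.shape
(13, 13)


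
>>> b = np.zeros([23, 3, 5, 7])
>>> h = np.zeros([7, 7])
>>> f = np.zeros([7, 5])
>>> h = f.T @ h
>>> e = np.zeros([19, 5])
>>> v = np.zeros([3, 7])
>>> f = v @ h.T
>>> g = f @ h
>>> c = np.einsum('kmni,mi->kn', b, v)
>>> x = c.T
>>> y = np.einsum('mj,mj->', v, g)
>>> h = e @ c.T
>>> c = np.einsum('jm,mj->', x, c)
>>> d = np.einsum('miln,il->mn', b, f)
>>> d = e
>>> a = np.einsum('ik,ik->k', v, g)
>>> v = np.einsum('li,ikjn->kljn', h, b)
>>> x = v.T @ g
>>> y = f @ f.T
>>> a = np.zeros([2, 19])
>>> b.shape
(23, 3, 5, 7)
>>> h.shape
(19, 23)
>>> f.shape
(3, 5)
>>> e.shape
(19, 5)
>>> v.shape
(3, 19, 5, 7)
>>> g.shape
(3, 7)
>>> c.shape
()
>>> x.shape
(7, 5, 19, 7)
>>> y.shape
(3, 3)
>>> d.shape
(19, 5)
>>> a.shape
(2, 19)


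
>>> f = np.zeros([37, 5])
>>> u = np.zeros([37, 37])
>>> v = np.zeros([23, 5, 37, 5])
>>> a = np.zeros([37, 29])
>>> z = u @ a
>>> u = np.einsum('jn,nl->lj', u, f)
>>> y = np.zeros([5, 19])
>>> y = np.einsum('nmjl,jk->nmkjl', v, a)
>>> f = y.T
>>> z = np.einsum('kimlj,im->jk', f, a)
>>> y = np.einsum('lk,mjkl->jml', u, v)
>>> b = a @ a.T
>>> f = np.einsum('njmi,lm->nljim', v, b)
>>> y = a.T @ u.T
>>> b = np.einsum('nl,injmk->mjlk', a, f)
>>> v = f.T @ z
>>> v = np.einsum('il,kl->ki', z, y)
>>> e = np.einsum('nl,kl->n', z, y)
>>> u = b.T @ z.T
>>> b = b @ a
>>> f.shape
(23, 37, 5, 5, 37)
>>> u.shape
(37, 29, 5, 23)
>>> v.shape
(29, 23)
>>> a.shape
(37, 29)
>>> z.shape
(23, 5)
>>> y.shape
(29, 5)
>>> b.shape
(5, 5, 29, 29)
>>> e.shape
(23,)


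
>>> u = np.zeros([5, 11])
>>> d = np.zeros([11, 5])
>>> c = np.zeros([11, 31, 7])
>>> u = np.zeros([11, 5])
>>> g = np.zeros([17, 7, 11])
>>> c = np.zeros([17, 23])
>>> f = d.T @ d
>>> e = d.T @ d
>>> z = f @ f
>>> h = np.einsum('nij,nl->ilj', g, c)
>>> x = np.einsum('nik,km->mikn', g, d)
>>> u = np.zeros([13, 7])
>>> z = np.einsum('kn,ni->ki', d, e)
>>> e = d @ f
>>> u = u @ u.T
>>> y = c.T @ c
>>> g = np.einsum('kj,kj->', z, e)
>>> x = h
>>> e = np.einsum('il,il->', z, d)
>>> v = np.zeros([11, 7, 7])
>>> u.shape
(13, 13)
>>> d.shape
(11, 5)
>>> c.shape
(17, 23)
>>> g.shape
()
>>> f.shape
(5, 5)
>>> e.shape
()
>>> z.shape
(11, 5)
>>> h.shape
(7, 23, 11)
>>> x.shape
(7, 23, 11)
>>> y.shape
(23, 23)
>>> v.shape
(11, 7, 7)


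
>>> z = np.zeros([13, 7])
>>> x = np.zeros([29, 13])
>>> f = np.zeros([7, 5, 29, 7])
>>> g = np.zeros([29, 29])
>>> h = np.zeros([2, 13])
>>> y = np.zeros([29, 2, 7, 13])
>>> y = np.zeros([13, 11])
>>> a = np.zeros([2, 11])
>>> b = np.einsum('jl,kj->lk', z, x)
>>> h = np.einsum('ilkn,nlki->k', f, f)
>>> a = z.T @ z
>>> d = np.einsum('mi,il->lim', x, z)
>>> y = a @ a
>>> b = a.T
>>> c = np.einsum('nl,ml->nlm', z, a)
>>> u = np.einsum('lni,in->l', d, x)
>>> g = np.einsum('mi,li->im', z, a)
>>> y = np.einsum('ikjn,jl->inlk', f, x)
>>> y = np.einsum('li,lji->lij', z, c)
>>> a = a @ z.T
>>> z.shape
(13, 7)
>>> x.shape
(29, 13)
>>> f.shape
(7, 5, 29, 7)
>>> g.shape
(7, 13)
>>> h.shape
(29,)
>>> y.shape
(13, 7, 7)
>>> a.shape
(7, 13)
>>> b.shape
(7, 7)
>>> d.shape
(7, 13, 29)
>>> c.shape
(13, 7, 7)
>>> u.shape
(7,)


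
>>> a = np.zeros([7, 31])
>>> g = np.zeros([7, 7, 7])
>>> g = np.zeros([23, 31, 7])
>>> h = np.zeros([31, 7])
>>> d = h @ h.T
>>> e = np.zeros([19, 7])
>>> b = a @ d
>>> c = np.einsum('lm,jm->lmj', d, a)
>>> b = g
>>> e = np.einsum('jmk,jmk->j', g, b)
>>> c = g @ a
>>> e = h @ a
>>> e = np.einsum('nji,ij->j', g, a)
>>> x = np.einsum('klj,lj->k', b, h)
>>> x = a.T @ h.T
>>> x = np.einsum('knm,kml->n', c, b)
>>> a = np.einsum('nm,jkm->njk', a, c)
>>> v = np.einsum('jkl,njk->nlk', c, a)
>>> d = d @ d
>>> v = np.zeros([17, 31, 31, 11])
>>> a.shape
(7, 23, 31)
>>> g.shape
(23, 31, 7)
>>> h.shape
(31, 7)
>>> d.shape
(31, 31)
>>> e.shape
(31,)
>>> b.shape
(23, 31, 7)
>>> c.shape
(23, 31, 31)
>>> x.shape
(31,)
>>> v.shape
(17, 31, 31, 11)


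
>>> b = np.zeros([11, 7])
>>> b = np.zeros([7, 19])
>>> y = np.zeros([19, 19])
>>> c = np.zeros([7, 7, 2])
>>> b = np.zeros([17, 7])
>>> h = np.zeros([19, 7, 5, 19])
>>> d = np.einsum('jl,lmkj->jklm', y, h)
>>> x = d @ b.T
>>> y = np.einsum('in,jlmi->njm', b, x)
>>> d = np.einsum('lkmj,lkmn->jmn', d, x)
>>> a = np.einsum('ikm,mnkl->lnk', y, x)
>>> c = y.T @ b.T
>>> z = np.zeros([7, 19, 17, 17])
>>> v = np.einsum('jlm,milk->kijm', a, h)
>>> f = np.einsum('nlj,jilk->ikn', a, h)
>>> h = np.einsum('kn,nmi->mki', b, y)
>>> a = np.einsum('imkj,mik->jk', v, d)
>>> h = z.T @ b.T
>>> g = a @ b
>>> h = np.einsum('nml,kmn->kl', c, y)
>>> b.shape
(17, 7)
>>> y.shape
(7, 19, 19)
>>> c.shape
(19, 19, 17)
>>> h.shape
(7, 17)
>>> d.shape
(7, 19, 17)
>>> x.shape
(19, 5, 19, 17)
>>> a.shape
(19, 17)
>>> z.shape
(7, 19, 17, 17)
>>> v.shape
(19, 7, 17, 19)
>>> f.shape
(7, 19, 17)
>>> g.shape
(19, 7)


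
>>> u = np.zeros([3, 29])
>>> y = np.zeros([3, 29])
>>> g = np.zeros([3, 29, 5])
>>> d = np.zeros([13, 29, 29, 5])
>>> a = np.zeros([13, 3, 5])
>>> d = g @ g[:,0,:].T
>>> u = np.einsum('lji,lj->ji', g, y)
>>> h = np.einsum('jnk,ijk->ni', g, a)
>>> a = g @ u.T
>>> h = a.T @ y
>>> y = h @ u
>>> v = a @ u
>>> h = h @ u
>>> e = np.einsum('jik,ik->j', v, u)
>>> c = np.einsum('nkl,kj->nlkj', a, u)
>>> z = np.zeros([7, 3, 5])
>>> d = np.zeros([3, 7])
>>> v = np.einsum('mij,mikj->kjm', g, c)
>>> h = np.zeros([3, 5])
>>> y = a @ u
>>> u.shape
(29, 5)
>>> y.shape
(3, 29, 5)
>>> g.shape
(3, 29, 5)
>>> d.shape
(3, 7)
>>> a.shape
(3, 29, 29)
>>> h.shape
(3, 5)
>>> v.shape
(29, 5, 3)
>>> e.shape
(3,)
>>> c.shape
(3, 29, 29, 5)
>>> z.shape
(7, 3, 5)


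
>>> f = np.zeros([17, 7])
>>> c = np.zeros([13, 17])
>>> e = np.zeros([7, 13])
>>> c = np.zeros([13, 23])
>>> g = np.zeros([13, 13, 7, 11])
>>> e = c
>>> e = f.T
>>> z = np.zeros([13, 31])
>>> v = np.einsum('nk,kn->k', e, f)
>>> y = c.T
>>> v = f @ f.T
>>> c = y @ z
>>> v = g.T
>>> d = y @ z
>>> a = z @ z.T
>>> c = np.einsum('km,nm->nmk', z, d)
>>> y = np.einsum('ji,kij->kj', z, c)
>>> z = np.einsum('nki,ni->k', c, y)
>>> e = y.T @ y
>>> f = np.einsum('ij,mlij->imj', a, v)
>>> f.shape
(13, 11, 13)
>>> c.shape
(23, 31, 13)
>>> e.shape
(13, 13)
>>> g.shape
(13, 13, 7, 11)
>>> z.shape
(31,)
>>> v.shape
(11, 7, 13, 13)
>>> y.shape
(23, 13)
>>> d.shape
(23, 31)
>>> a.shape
(13, 13)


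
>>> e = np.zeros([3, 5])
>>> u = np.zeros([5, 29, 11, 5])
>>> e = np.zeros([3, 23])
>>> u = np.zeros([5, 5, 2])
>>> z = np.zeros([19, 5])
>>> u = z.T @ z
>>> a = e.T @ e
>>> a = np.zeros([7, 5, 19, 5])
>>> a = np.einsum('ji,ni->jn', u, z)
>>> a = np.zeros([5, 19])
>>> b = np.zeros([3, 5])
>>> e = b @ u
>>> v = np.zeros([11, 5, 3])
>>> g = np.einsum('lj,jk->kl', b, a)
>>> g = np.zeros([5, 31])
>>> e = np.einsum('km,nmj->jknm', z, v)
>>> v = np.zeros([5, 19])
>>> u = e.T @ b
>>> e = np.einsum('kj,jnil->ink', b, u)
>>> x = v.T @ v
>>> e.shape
(19, 11, 3)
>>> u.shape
(5, 11, 19, 5)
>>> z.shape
(19, 5)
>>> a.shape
(5, 19)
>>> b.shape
(3, 5)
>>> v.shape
(5, 19)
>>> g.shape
(5, 31)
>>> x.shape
(19, 19)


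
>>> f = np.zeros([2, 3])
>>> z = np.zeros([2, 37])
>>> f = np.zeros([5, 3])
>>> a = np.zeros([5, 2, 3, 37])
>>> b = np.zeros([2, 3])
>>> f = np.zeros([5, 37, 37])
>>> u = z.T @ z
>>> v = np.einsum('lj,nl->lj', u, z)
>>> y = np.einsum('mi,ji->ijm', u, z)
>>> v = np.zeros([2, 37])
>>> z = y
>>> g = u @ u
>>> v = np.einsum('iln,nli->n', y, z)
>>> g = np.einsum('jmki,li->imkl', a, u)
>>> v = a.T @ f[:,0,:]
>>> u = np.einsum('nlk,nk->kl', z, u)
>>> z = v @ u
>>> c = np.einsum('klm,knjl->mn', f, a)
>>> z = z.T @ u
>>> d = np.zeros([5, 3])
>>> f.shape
(5, 37, 37)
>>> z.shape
(2, 2, 3, 2)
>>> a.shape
(5, 2, 3, 37)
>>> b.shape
(2, 3)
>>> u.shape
(37, 2)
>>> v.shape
(37, 3, 2, 37)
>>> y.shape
(37, 2, 37)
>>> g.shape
(37, 2, 3, 37)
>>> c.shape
(37, 2)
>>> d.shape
(5, 3)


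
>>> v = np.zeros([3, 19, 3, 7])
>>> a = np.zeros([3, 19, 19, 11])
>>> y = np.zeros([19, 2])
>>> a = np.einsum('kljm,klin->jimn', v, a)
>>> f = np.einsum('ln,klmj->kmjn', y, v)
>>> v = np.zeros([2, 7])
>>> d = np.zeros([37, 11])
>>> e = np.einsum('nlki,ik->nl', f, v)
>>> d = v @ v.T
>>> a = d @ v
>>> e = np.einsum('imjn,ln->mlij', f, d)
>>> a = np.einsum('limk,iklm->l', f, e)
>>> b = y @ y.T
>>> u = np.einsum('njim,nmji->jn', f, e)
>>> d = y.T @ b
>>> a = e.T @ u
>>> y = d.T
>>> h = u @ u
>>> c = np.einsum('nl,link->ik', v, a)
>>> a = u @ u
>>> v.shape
(2, 7)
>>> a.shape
(3, 3)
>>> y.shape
(19, 2)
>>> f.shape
(3, 3, 7, 2)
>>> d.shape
(2, 19)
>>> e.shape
(3, 2, 3, 7)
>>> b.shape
(19, 19)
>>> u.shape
(3, 3)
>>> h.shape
(3, 3)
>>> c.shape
(3, 3)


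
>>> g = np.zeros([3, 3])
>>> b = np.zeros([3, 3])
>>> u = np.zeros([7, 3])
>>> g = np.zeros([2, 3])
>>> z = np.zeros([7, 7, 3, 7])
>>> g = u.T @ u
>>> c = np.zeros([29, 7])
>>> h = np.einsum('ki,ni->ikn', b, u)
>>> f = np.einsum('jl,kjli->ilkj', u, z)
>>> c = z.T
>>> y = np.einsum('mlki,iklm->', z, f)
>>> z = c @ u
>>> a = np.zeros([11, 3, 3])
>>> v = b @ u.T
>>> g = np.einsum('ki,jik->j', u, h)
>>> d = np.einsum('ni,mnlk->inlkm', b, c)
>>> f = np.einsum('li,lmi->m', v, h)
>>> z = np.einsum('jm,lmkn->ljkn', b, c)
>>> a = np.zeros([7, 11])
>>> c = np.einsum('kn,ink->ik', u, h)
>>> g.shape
(3,)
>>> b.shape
(3, 3)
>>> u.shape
(7, 3)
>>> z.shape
(7, 3, 7, 7)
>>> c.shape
(3, 7)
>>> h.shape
(3, 3, 7)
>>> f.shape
(3,)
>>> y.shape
()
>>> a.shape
(7, 11)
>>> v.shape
(3, 7)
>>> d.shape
(3, 3, 7, 7, 7)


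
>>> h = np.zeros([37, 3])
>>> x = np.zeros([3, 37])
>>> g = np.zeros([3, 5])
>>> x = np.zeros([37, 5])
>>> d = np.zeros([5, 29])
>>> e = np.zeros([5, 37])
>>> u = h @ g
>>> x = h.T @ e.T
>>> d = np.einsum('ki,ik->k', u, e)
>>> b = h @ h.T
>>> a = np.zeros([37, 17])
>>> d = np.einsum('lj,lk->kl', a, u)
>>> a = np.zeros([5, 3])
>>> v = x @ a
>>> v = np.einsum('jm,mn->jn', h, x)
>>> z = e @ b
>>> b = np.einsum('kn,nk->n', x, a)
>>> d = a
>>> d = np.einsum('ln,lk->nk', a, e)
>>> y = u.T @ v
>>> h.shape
(37, 3)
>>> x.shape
(3, 5)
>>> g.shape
(3, 5)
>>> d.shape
(3, 37)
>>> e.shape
(5, 37)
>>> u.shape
(37, 5)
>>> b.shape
(5,)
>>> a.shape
(5, 3)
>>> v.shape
(37, 5)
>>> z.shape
(5, 37)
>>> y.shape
(5, 5)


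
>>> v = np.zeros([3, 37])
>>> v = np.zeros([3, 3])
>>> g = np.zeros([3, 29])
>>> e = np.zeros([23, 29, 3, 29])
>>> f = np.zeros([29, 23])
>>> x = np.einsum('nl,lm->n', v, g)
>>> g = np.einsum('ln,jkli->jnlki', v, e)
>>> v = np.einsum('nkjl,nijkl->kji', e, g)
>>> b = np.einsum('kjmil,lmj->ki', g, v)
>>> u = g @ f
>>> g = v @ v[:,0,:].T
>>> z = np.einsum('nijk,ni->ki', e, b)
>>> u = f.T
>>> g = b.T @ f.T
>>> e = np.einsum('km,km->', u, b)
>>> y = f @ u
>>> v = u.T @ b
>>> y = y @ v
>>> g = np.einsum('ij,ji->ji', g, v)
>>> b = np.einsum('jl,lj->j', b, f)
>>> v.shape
(29, 29)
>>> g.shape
(29, 29)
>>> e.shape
()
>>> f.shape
(29, 23)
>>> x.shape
(3,)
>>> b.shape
(23,)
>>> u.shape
(23, 29)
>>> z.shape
(29, 29)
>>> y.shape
(29, 29)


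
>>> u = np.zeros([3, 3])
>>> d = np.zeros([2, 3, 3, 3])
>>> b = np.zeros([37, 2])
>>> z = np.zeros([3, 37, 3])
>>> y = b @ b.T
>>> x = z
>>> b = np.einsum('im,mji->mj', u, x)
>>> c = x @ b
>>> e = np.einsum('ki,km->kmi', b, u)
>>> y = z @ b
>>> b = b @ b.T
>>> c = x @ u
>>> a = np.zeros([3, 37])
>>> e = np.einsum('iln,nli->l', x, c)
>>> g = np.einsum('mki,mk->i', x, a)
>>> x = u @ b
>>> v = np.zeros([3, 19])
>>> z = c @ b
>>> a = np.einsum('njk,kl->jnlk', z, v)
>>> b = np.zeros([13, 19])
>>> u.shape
(3, 3)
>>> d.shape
(2, 3, 3, 3)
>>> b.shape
(13, 19)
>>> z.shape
(3, 37, 3)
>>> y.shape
(3, 37, 37)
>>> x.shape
(3, 3)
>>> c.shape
(3, 37, 3)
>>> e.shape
(37,)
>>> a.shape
(37, 3, 19, 3)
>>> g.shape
(3,)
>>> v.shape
(3, 19)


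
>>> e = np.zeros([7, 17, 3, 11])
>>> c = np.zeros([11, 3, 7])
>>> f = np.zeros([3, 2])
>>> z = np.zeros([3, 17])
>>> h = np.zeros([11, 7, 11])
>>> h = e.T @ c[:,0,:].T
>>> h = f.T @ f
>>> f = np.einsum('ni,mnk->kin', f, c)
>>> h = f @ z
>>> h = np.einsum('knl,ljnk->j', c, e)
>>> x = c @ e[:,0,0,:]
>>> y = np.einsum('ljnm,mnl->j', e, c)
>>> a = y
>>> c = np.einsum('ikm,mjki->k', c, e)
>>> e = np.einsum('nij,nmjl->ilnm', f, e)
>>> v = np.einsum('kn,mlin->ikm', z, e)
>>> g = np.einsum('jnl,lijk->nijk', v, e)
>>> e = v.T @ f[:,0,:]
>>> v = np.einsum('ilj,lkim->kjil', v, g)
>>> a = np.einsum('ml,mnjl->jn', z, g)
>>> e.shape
(2, 3, 3)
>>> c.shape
(3,)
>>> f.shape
(7, 2, 3)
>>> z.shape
(3, 17)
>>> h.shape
(17,)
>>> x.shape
(11, 3, 11)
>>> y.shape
(17,)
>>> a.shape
(7, 11)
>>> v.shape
(11, 2, 7, 3)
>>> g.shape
(3, 11, 7, 17)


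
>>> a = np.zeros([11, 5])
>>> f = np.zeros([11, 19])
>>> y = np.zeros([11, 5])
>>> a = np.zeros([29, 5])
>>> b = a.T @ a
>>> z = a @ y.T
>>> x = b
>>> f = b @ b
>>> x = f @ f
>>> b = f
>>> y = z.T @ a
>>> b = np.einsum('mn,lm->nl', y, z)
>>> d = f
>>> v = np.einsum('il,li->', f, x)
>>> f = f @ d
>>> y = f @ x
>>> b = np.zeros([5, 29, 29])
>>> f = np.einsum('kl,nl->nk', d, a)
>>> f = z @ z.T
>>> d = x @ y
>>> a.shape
(29, 5)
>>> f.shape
(29, 29)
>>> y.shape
(5, 5)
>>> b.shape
(5, 29, 29)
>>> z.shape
(29, 11)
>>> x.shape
(5, 5)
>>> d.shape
(5, 5)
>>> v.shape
()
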